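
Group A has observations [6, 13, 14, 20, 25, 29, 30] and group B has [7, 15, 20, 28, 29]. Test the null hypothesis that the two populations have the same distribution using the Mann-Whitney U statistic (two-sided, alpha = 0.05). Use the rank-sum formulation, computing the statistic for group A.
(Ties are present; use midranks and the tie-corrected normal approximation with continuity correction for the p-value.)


Step 1: Combine and sort all 12 observations; assign midranks.
sorted (value, group): (6,X), (7,Y), (13,X), (14,X), (15,Y), (20,X), (20,Y), (25,X), (28,Y), (29,X), (29,Y), (30,X)
ranks: 6->1, 7->2, 13->3, 14->4, 15->5, 20->6.5, 20->6.5, 25->8, 28->9, 29->10.5, 29->10.5, 30->12
Step 2: Rank sum for X: R1 = 1 + 3 + 4 + 6.5 + 8 + 10.5 + 12 = 45.
Step 3: U_X = R1 - n1(n1+1)/2 = 45 - 7*8/2 = 45 - 28 = 17.
       U_Y = n1*n2 - U_X = 35 - 17 = 18.
Step 4: Ties are present, so use the tie-corrected normal approximation (with continuity correction) for the p-value.
Step 5: p-value = 1.000000; compare to alpha = 0.05. fail to reject H0.

U_X = 17, p = 1.000000, fail to reject H0 at alpha = 0.05.


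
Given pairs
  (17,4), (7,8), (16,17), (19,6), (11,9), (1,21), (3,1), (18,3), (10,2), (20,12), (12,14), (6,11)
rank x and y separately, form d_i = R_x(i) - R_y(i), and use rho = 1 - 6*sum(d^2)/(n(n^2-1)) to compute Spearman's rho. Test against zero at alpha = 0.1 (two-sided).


Step 1: Rank x and y separately (midranks; no ties here).
rank(x): 17->9, 7->4, 16->8, 19->11, 11->6, 1->1, 3->2, 18->10, 10->5, 20->12, 12->7, 6->3
rank(y): 4->4, 8->6, 17->11, 6->5, 9->7, 21->12, 1->1, 3->3, 2->2, 12->9, 14->10, 11->8
Step 2: d_i = R_x(i) - R_y(i); compute d_i^2.
  (9-4)^2=25, (4-6)^2=4, (8-11)^2=9, (11-5)^2=36, (6-7)^2=1, (1-12)^2=121, (2-1)^2=1, (10-3)^2=49, (5-2)^2=9, (12-9)^2=9, (7-10)^2=9, (3-8)^2=25
sum(d^2) = 298.
Step 3: rho = 1 - 6*298 / (12*(12^2 - 1)) = 1 - 1788/1716 = -0.041958.
Step 4: Under H0, t = rho * sqrt((n-2)/(1-rho^2)) = -0.1328 ~ t(10).
Step 5: Two-sided p-value from the t-distribution with 10 df = 0.896986.
Step 6: alpha = 0.1. fail to reject H0.

rho = -0.0420, p = 0.896986, fail to reject H0 at alpha = 0.1.


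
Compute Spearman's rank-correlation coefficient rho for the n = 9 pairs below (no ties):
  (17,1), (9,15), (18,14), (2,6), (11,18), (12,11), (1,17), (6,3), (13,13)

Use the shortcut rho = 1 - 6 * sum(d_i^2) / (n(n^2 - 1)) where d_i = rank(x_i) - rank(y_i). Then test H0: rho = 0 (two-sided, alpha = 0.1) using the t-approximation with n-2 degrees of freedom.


Step 1: Rank x and y separately (midranks; no ties here).
rank(x): 17->8, 9->4, 18->9, 2->2, 11->5, 12->6, 1->1, 6->3, 13->7
rank(y): 1->1, 15->7, 14->6, 6->3, 18->9, 11->4, 17->8, 3->2, 13->5
Step 2: d_i = R_x(i) - R_y(i); compute d_i^2.
  (8-1)^2=49, (4-7)^2=9, (9-6)^2=9, (2-3)^2=1, (5-9)^2=16, (6-4)^2=4, (1-8)^2=49, (3-2)^2=1, (7-5)^2=4
sum(d^2) = 142.
Step 3: rho = 1 - 6*142 / (9*(9^2 - 1)) = 1 - 852/720 = -0.183333.
Step 4: Under H0, t = rho * sqrt((n-2)/(1-rho^2)) = -0.4934 ~ t(7).
Step 5: Two-sided p-value from the t-distribution with 7 df = 0.636820.
Step 6: alpha = 0.1. fail to reject H0.

rho = -0.1833, p = 0.636820, fail to reject H0 at alpha = 0.1.


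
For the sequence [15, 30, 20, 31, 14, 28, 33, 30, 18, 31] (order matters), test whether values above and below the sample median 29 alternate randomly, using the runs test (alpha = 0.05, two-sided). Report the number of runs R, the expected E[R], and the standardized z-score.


Step 1: Compute median = 29; label A = above, B = below.
Labels in order: BABABBAABA  (n_A = 5, n_B = 5)
Step 2: Count runs R = 8.
Step 3: Under H0 (random ordering), E[R] = 2*n_A*n_B/(n_A+n_B) + 1 = 2*5*5/10 + 1 = 6.0000.
        Var[R] = 2*n_A*n_B*(2*n_A*n_B - n_A - n_B) / ((n_A+n_B)^2 * (n_A+n_B-1)) = 2000/900 = 2.2222.
        SD[R] = 1.4907.
Step 4: Continuity-corrected z = (R - 0.5 - E[R]) / SD[R] = (8 - 0.5 - 6.0000) / 1.4907 = 1.0062.
Step 5: Two-sided p-value via normal approximation = 2*(1 - Phi(|z|)) = 0.314305.
Step 6: alpha = 0.05. fail to reject H0.

R = 8, z = 1.0062, p = 0.314305, fail to reject H0.


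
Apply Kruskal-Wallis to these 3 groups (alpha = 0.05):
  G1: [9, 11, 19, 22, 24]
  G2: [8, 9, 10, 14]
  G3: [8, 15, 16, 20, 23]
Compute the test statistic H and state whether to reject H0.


Step 1: Combine all N = 14 observations and assign midranks.
sorted (value, group, rank): (8,G2,1.5), (8,G3,1.5), (9,G1,3.5), (9,G2,3.5), (10,G2,5), (11,G1,6), (14,G2,7), (15,G3,8), (16,G3,9), (19,G1,10), (20,G3,11), (22,G1,12), (23,G3,13), (24,G1,14)
Step 2: Sum ranks within each group.
R_1 = 45.5 (n_1 = 5)
R_2 = 17 (n_2 = 4)
R_3 = 42.5 (n_3 = 5)
Step 3: H = 12/(N(N+1)) * sum(R_i^2/n_i) - 3(N+1)
     = 12/(14*15) * (45.5^2/5 + 17^2/4 + 42.5^2/5) - 3*15
     = 0.057143 * 847.55 - 45
     = 3.431429.
Step 4: Ties present; correction factor C = 1 - 12/(14^3 - 14) = 0.995604. Corrected H = 3.431429 / 0.995604 = 3.446578.
Step 5: Under H0, H ~ chi^2(2); p-value = 0.178478.
Step 6: alpha = 0.05. fail to reject H0.

H = 3.4466, df = 2, p = 0.178478, fail to reject H0.


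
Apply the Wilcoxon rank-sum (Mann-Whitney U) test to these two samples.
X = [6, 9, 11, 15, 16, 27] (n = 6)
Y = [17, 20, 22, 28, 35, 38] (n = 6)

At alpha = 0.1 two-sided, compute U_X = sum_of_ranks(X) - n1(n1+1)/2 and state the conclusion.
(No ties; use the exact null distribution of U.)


Step 1: Combine and sort all 12 observations; assign midranks.
sorted (value, group): (6,X), (9,X), (11,X), (15,X), (16,X), (17,Y), (20,Y), (22,Y), (27,X), (28,Y), (35,Y), (38,Y)
ranks: 6->1, 9->2, 11->3, 15->4, 16->5, 17->6, 20->7, 22->8, 27->9, 28->10, 35->11, 38->12
Step 2: Rank sum for X: R1 = 1 + 2 + 3 + 4 + 5 + 9 = 24.
Step 3: U_X = R1 - n1(n1+1)/2 = 24 - 6*7/2 = 24 - 21 = 3.
       U_Y = n1*n2 - U_X = 36 - 3 = 33.
Step 4: No ties, so the exact null distribution of U (based on enumerating the C(12,6) = 924 equally likely rank assignments) gives the two-sided p-value.
Step 5: p-value = 0.015152; compare to alpha = 0.1. reject H0.

U_X = 3, p = 0.015152, reject H0 at alpha = 0.1.


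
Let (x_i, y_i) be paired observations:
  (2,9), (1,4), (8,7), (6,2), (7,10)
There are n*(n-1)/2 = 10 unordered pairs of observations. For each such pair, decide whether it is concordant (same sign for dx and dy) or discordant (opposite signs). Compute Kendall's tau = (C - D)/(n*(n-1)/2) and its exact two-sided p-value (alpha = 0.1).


Step 1: Enumerate the 10 unordered pairs (i,j) with i<j and classify each by sign(x_j-x_i) * sign(y_j-y_i).
  (1,2):dx=-1,dy=-5->C; (1,3):dx=+6,dy=-2->D; (1,4):dx=+4,dy=-7->D; (1,5):dx=+5,dy=+1->C
  (2,3):dx=+7,dy=+3->C; (2,4):dx=+5,dy=-2->D; (2,5):dx=+6,dy=+6->C; (3,4):dx=-2,dy=-5->C
  (3,5):dx=-1,dy=+3->D; (4,5):dx=+1,dy=+8->C
Step 2: C = 6, D = 4, total pairs = 10.
Step 3: tau = (C - D)/(n(n-1)/2) = (6 - 4)/10 = 0.200000.
Step 4: Exact two-sided p-value (enumerate n! = 120 permutations of y under H0): p = 0.816667.
Step 5: alpha = 0.1. fail to reject H0.

tau_b = 0.2000 (C=6, D=4), p = 0.816667, fail to reject H0.


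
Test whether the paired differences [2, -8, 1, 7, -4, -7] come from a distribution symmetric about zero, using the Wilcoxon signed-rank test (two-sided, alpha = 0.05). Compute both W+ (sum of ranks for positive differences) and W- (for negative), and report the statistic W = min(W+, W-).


Step 1: Drop any zero differences (none here) and take |d_i|.
|d| = [2, 8, 1, 7, 4, 7]
Step 2: Midrank |d_i| (ties get averaged ranks).
ranks: |2|->2, |8|->6, |1|->1, |7|->4.5, |4|->3, |7|->4.5
Step 3: Attach original signs; sum ranks with positive sign and with negative sign.
W+ = 2 + 1 + 4.5 = 7.5
W- = 6 + 3 + 4.5 = 13.5
(Check: W+ + W- = 21 should equal n(n+1)/2 = 21.)
Step 4: Test statistic W = min(W+, W-) = 7.5.
Step 5: Ties in |d|, so use the tie-corrected normal approximation.
        E[W] = n(n+1)/4 = 6*7/4 = 10.5.
        Tie groups: |d|=7 (t=2); sum(t^3 - t) = 6.
        Var[W] = n(n+1)(2n+1)/24 - sum(t^3-t)/48 = 546/24 - 6/48 = 22.625.
        z = (W - E[W]) / sqrt(Var[W]) = (7.5 - 10.5) / 4.7566 = -0.6307.
        Two-sided p = 2*Phi(z) = 0.528233.
Step 6: alpha = 0.05. fail to reject H0.

W+ = 7.5, W- = 13.5, W = min = 7.5, p = 0.528233, fail to reject H0.


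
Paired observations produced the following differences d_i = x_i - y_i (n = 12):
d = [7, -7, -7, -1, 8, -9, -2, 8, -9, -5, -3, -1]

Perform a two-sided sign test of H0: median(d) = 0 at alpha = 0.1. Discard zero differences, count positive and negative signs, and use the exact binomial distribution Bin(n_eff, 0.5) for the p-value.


Step 1: Discard zero differences. Original n = 12; n_eff = number of nonzero differences = 12.
Nonzero differences (with sign): +7, -7, -7, -1, +8, -9, -2, +8, -9, -5, -3, -1
Step 2: Count signs: positive = 3, negative = 9.
Step 3: Under H0: P(positive) = 0.5, so the number of positives S ~ Bin(12, 0.5).
Step 4: Two-sided exact p-value = sum of Bin(12,0.5) probabilities at or below the observed probability = 0.145996.
Step 5: alpha = 0.1. fail to reject H0.

n_eff = 12, pos = 3, neg = 9, p = 0.145996, fail to reject H0.


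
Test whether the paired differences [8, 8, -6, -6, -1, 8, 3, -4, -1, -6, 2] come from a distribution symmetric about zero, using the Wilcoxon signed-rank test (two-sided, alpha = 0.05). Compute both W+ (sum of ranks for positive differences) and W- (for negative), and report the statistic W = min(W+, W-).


Step 1: Drop any zero differences (none here) and take |d_i|.
|d| = [8, 8, 6, 6, 1, 8, 3, 4, 1, 6, 2]
Step 2: Midrank |d_i| (ties get averaged ranks).
ranks: |8|->10, |8|->10, |6|->7, |6|->7, |1|->1.5, |8|->10, |3|->4, |4|->5, |1|->1.5, |6|->7, |2|->3
Step 3: Attach original signs; sum ranks with positive sign and with negative sign.
W+ = 10 + 10 + 10 + 4 + 3 = 37
W- = 7 + 7 + 1.5 + 5 + 1.5 + 7 = 29
(Check: W+ + W- = 66 should equal n(n+1)/2 = 66.)
Step 4: Test statistic W = min(W+, W-) = 29.
Step 5: Ties in |d|, so use the tie-corrected normal approximation.
        E[W] = n(n+1)/4 = 11*12/4 = 33.
        Tie groups: |d|=1 (t=2), |d|=6 (t=3), |d|=8 (t=3); sum(t^3 - t) = 54.
        Var[W] = n(n+1)(2n+1)/24 - sum(t^3-t)/48 = 3036/24 - 54/48 = 125.375.
        z = (W - E[W]) / sqrt(Var[W]) = (29 - 33) / 11.1971 = -0.3572.
        Two-sided p = 2*Phi(z) = 0.720916.
Step 6: alpha = 0.05. fail to reject H0.

W+ = 37, W- = 29, W = min = 29, p = 0.720916, fail to reject H0.


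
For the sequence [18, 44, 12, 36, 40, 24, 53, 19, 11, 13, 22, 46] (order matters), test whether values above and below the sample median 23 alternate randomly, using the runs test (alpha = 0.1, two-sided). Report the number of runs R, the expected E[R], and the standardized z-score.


Step 1: Compute median = 23; label A = above, B = below.
Labels in order: BABAAAABBBBA  (n_A = 6, n_B = 6)
Step 2: Count runs R = 6.
Step 3: Under H0 (random ordering), E[R] = 2*n_A*n_B/(n_A+n_B) + 1 = 2*6*6/12 + 1 = 7.0000.
        Var[R] = 2*n_A*n_B*(2*n_A*n_B - n_A - n_B) / ((n_A+n_B)^2 * (n_A+n_B-1)) = 4320/1584 = 2.7273.
        SD[R] = 1.6514.
Step 4: Continuity-corrected z = (R + 0.5 - E[R]) / SD[R] = (6 + 0.5 - 7.0000) / 1.6514 = -0.3028.
Step 5: Two-sided p-value via normal approximation = 2*(1 - Phi(|z|)) = 0.762069.
Step 6: alpha = 0.1. fail to reject H0.

R = 6, z = -0.3028, p = 0.762069, fail to reject H0.


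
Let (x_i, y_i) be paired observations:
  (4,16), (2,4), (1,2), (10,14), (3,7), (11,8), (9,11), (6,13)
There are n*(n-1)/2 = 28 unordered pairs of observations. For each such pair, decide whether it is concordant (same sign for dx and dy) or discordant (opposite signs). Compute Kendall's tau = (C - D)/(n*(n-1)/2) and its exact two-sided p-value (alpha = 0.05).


Step 1: Enumerate the 28 unordered pairs (i,j) with i<j and classify each by sign(x_j-x_i) * sign(y_j-y_i).
  (1,2):dx=-2,dy=-12->C; (1,3):dx=-3,dy=-14->C; (1,4):dx=+6,dy=-2->D; (1,5):dx=-1,dy=-9->C
  (1,6):dx=+7,dy=-8->D; (1,7):dx=+5,dy=-5->D; (1,8):dx=+2,dy=-3->D; (2,3):dx=-1,dy=-2->C
  (2,4):dx=+8,dy=+10->C; (2,5):dx=+1,dy=+3->C; (2,6):dx=+9,dy=+4->C; (2,7):dx=+7,dy=+7->C
  (2,8):dx=+4,dy=+9->C; (3,4):dx=+9,dy=+12->C; (3,5):dx=+2,dy=+5->C; (3,6):dx=+10,dy=+6->C
  (3,7):dx=+8,dy=+9->C; (3,8):dx=+5,dy=+11->C; (4,5):dx=-7,dy=-7->C; (4,6):dx=+1,dy=-6->D
  (4,7):dx=-1,dy=-3->C; (4,8):dx=-4,dy=-1->C; (5,6):dx=+8,dy=+1->C; (5,7):dx=+6,dy=+4->C
  (5,8):dx=+3,dy=+6->C; (6,7):dx=-2,dy=+3->D; (6,8):dx=-5,dy=+5->D; (7,8):dx=-3,dy=+2->D
Step 2: C = 20, D = 8, total pairs = 28.
Step 3: tau = (C - D)/(n(n-1)/2) = (20 - 8)/28 = 0.428571.
Step 4: Exact two-sided p-value (enumerate n! = 40320 permutations of y under H0): p = 0.178869.
Step 5: alpha = 0.05. fail to reject H0.

tau_b = 0.4286 (C=20, D=8), p = 0.178869, fail to reject H0.


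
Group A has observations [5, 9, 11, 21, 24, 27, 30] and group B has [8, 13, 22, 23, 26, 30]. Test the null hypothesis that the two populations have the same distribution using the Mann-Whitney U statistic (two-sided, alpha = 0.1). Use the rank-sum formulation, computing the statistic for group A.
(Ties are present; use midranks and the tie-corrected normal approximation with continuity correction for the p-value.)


Step 1: Combine and sort all 13 observations; assign midranks.
sorted (value, group): (5,X), (8,Y), (9,X), (11,X), (13,Y), (21,X), (22,Y), (23,Y), (24,X), (26,Y), (27,X), (30,X), (30,Y)
ranks: 5->1, 8->2, 9->3, 11->4, 13->5, 21->6, 22->7, 23->8, 24->9, 26->10, 27->11, 30->12.5, 30->12.5
Step 2: Rank sum for X: R1 = 1 + 3 + 4 + 6 + 9 + 11 + 12.5 = 46.5.
Step 3: U_X = R1 - n1(n1+1)/2 = 46.5 - 7*8/2 = 46.5 - 28 = 18.5.
       U_Y = n1*n2 - U_X = 42 - 18.5 = 23.5.
Step 4: Ties are present, so use the tie-corrected normal approximation (with continuity correction) for the p-value.
Step 5: p-value = 0.774796; compare to alpha = 0.1. fail to reject H0.

U_X = 18.5, p = 0.774796, fail to reject H0 at alpha = 0.1.


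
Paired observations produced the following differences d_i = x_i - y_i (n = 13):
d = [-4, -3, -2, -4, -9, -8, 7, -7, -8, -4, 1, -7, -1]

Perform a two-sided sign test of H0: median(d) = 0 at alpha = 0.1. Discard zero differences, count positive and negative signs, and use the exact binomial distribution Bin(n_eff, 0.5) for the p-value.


Step 1: Discard zero differences. Original n = 13; n_eff = number of nonzero differences = 13.
Nonzero differences (with sign): -4, -3, -2, -4, -9, -8, +7, -7, -8, -4, +1, -7, -1
Step 2: Count signs: positive = 2, negative = 11.
Step 3: Under H0: P(positive) = 0.5, so the number of positives S ~ Bin(13, 0.5).
Step 4: Two-sided exact p-value = sum of Bin(13,0.5) probabilities at or below the observed probability = 0.022461.
Step 5: alpha = 0.1. reject H0.

n_eff = 13, pos = 2, neg = 11, p = 0.022461, reject H0.


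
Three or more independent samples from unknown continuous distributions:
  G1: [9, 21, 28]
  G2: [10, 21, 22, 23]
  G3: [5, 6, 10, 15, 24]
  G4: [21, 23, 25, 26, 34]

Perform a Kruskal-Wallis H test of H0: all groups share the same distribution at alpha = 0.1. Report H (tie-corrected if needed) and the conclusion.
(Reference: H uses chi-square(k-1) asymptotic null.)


Step 1: Combine all N = 17 observations and assign midranks.
sorted (value, group, rank): (5,G3,1), (6,G3,2), (9,G1,3), (10,G2,4.5), (10,G3,4.5), (15,G3,6), (21,G1,8), (21,G2,8), (21,G4,8), (22,G2,10), (23,G2,11.5), (23,G4,11.5), (24,G3,13), (25,G4,14), (26,G4,15), (28,G1,16), (34,G4,17)
Step 2: Sum ranks within each group.
R_1 = 27 (n_1 = 3)
R_2 = 34 (n_2 = 4)
R_3 = 26.5 (n_3 = 5)
R_4 = 65.5 (n_4 = 5)
Step 3: H = 12/(N(N+1)) * sum(R_i^2/n_i) - 3(N+1)
     = 12/(17*18) * (27^2/3 + 34^2/4 + 26.5^2/5 + 65.5^2/5) - 3*18
     = 0.039216 * 1530.5 - 54
     = 6.019608.
Step 4: Ties present; correction factor C = 1 - 36/(17^3 - 17) = 0.992647. Corrected H = 6.019608 / 0.992647 = 6.064198.
Step 5: Under H0, H ~ chi^2(3); p-value = 0.108528.
Step 6: alpha = 0.1. fail to reject H0.

H = 6.0642, df = 3, p = 0.108528, fail to reject H0.


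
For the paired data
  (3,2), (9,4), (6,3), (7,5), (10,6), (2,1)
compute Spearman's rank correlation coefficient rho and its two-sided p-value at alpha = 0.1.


Step 1: Rank x and y separately (midranks; no ties here).
rank(x): 3->2, 9->5, 6->3, 7->4, 10->6, 2->1
rank(y): 2->2, 4->4, 3->3, 5->5, 6->6, 1->1
Step 2: d_i = R_x(i) - R_y(i); compute d_i^2.
  (2-2)^2=0, (5-4)^2=1, (3-3)^2=0, (4-5)^2=1, (6-6)^2=0, (1-1)^2=0
sum(d^2) = 2.
Step 3: rho = 1 - 6*2 / (6*(6^2 - 1)) = 1 - 12/210 = 0.942857.
Step 4: Under H0, t = rho * sqrt((n-2)/(1-rho^2)) = 5.6595 ~ t(4).
Step 5: Two-sided p-value from the t-distribution with 4 df = 0.004805.
Step 6: alpha = 0.1. reject H0.

rho = 0.9429, p = 0.004805, reject H0 at alpha = 0.1.


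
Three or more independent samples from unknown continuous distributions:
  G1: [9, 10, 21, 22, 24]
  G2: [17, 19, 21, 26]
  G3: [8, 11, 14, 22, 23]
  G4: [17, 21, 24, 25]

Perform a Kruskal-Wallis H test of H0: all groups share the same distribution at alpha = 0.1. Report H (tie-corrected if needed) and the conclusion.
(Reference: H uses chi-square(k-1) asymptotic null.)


Step 1: Combine all N = 18 observations and assign midranks.
sorted (value, group, rank): (8,G3,1), (9,G1,2), (10,G1,3), (11,G3,4), (14,G3,5), (17,G2,6.5), (17,G4,6.5), (19,G2,8), (21,G1,10), (21,G2,10), (21,G4,10), (22,G1,12.5), (22,G3,12.5), (23,G3,14), (24,G1,15.5), (24,G4,15.5), (25,G4,17), (26,G2,18)
Step 2: Sum ranks within each group.
R_1 = 43 (n_1 = 5)
R_2 = 42.5 (n_2 = 4)
R_3 = 36.5 (n_3 = 5)
R_4 = 49 (n_4 = 4)
Step 3: H = 12/(N(N+1)) * sum(R_i^2/n_i) - 3(N+1)
     = 12/(18*19) * (43^2/5 + 42.5^2/4 + 36.5^2/5 + 49^2/4) - 3*19
     = 0.035088 * 1688.06 - 57
     = 2.230263.
Step 4: Ties present; correction factor C = 1 - 42/(18^3 - 18) = 0.992776. Corrected H = 2.230263 / 0.992776 = 2.246492.
Step 5: Under H0, H ~ chi^2(3); p-value = 0.522849.
Step 6: alpha = 0.1. fail to reject H0.

H = 2.2465, df = 3, p = 0.522849, fail to reject H0.


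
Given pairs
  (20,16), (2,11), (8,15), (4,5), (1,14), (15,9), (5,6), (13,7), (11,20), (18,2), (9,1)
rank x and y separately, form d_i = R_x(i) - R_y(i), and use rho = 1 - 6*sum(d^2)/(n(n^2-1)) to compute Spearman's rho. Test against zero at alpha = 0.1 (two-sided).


Step 1: Rank x and y separately (midranks; no ties here).
rank(x): 20->11, 2->2, 8->5, 4->3, 1->1, 15->9, 5->4, 13->8, 11->7, 18->10, 9->6
rank(y): 16->10, 11->7, 15->9, 5->3, 14->8, 9->6, 6->4, 7->5, 20->11, 2->2, 1->1
Step 2: d_i = R_x(i) - R_y(i); compute d_i^2.
  (11-10)^2=1, (2-7)^2=25, (5-9)^2=16, (3-3)^2=0, (1-8)^2=49, (9-6)^2=9, (4-4)^2=0, (8-5)^2=9, (7-11)^2=16, (10-2)^2=64, (6-1)^2=25
sum(d^2) = 214.
Step 3: rho = 1 - 6*214 / (11*(11^2 - 1)) = 1 - 1284/1320 = 0.027273.
Step 4: Under H0, t = rho * sqrt((n-2)/(1-rho^2)) = 0.0818 ~ t(9).
Step 5: Two-sided p-value from the t-distribution with 9 df = 0.936558.
Step 6: alpha = 0.1. fail to reject H0.

rho = 0.0273, p = 0.936558, fail to reject H0 at alpha = 0.1.


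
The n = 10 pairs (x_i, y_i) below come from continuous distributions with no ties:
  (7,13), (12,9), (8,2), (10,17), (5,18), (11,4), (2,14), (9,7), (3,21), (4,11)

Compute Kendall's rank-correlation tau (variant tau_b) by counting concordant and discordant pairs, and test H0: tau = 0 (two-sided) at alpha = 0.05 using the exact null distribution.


Step 1: Enumerate the 45 unordered pairs (i,j) with i<j and classify each by sign(x_j-x_i) * sign(y_j-y_i).
  (1,2):dx=+5,dy=-4->D; (1,3):dx=+1,dy=-11->D; (1,4):dx=+3,dy=+4->C; (1,5):dx=-2,dy=+5->D
  (1,6):dx=+4,dy=-9->D; (1,7):dx=-5,dy=+1->D; (1,8):dx=+2,dy=-6->D; (1,9):dx=-4,dy=+8->D
  (1,10):dx=-3,dy=-2->C; (2,3):dx=-4,dy=-7->C; (2,4):dx=-2,dy=+8->D; (2,5):dx=-7,dy=+9->D
  (2,6):dx=-1,dy=-5->C; (2,7):dx=-10,dy=+5->D; (2,8):dx=-3,dy=-2->C; (2,9):dx=-9,dy=+12->D
  (2,10):dx=-8,dy=+2->D; (3,4):dx=+2,dy=+15->C; (3,5):dx=-3,dy=+16->D; (3,6):dx=+3,dy=+2->C
  (3,7):dx=-6,dy=+12->D; (3,8):dx=+1,dy=+5->C; (3,9):dx=-5,dy=+19->D; (3,10):dx=-4,dy=+9->D
  (4,5):dx=-5,dy=+1->D; (4,6):dx=+1,dy=-13->D; (4,7):dx=-8,dy=-3->C; (4,8):dx=-1,dy=-10->C
  (4,9):dx=-7,dy=+4->D; (4,10):dx=-6,dy=-6->C; (5,6):dx=+6,dy=-14->D; (5,7):dx=-3,dy=-4->C
  (5,8):dx=+4,dy=-11->D; (5,9):dx=-2,dy=+3->D; (5,10):dx=-1,dy=-7->C; (6,7):dx=-9,dy=+10->D
  (6,8):dx=-2,dy=+3->D; (6,9):dx=-8,dy=+17->D; (6,10):dx=-7,dy=+7->D; (7,8):dx=+7,dy=-7->D
  (7,9):dx=+1,dy=+7->C; (7,10):dx=+2,dy=-3->D; (8,9):dx=-6,dy=+14->D; (8,10):dx=-5,dy=+4->D
  (9,10):dx=+1,dy=-10->D
Step 2: C = 14, D = 31, total pairs = 45.
Step 3: tau = (C - D)/(n(n-1)/2) = (14 - 31)/45 = -0.377778.
Step 4: Exact two-sided p-value (enumerate n! = 3628800 permutations of y under H0): p = 0.155742.
Step 5: alpha = 0.05. fail to reject H0.

tau_b = -0.3778 (C=14, D=31), p = 0.155742, fail to reject H0.


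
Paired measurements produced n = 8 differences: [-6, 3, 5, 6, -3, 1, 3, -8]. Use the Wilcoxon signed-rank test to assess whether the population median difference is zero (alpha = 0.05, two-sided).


Step 1: Drop any zero differences (none here) and take |d_i|.
|d| = [6, 3, 5, 6, 3, 1, 3, 8]
Step 2: Midrank |d_i| (ties get averaged ranks).
ranks: |6|->6.5, |3|->3, |5|->5, |6|->6.5, |3|->3, |1|->1, |3|->3, |8|->8
Step 3: Attach original signs; sum ranks with positive sign and with negative sign.
W+ = 3 + 5 + 6.5 + 1 + 3 = 18.5
W- = 6.5 + 3 + 8 = 17.5
(Check: W+ + W- = 36 should equal n(n+1)/2 = 36.)
Step 4: Test statistic W = min(W+, W-) = 17.5.
Step 5: Ties in |d|, so use the tie-corrected normal approximation.
        E[W] = n(n+1)/4 = 8*9/4 = 18.
        Tie groups: |d|=3 (t=3), |d|=6 (t=2); sum(t^3 - t) = 30.
        Var[W] = n(n+1)(2n+1)/24 - sum(t^3-t)/48 = 1224/24 - 30/48 = 50.375.
        z = (W - E[W]) / sqrt(Var[W]) = (17.5 - 18) / 7.0975 = -0.0704.
        Two-sided p = 2*Phi(z) = 0.943838.
Step 6: alpha = 0.05. fail to reject H0.

W+ = 18.5, W- = 17.5, W = min = 17.5, p = 0.943838, fail to reject H0.


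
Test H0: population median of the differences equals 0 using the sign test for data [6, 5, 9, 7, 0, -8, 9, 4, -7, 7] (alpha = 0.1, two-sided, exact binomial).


Step 1: Discard zero differences. Original n = 10; n_eff = number of nonzero differences = 9.
Nonzero differences (with sign): +6, +5, +9, +7, -8, +9, +4, -7, +7
Step 2: Count signs: positive = 7, negative = 2.
Step 3: Under H0: P(positive) = 0.5, so the number of positives S ~ Bin(9, 0.5).
Step 4: Two-sided exact p-value = sum of Bin(9,0.5) probabilities at or below the observed probability = 0.179688.
Step 5: alpha = 0.1. fail to reject H0.

n_eff = 9, pos = 7, neg = 2, p = 0.179688, fail to reject H0.


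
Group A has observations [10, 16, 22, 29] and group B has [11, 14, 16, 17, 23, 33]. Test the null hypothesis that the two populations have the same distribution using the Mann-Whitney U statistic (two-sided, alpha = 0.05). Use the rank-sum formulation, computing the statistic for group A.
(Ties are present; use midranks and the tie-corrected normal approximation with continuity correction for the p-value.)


Step 1: Combine and sort all 10 observations; assign midranks.
sorted (value, group): (10,X), (11,Y), (14,Y), (16,X), (16,Y), (17,Y), (22,X), (23,Y), (29,X), (33,Y)
ranks: 10->1, 11->2, 14->3, 16->4.5, 16->4.5, 17->6, 22->7, 23->8, 29->9, 33->10
Step 2: Rank sum for X: R1 = 1 + 4.5 + 7 + 9 = 21.5.
Step 3: U_X = R1 - n1(n1+1)/2 = 21.5 - 4*5/2 = 21.5 - 10 = 11.5.
       U_Y = n1*n2 - U_X = 24 - 11.5 = 12.5.
Step 4: Ties are present, so use the tie-corrected normal approximation (with continuity correction) for the p-value.
Step 5: p-value = 1.000000; compare to alpha = 0.05. fail to reject H0.

U_X = 11.5, p = 1.000000, fail to reject H0 at alpha = 0.05.


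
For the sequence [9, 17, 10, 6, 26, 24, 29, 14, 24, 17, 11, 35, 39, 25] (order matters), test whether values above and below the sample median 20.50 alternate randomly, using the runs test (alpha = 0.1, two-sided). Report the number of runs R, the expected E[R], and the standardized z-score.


Step 1: Compute median = 20.50; label A = above, B = below.
Labels in order: BBBBAAABABBAAA  (n_A = 7, n_B = 7)
Step 2: Count runs R = 6.
Step 3: Under H0 (random ordering), E[R] = 2*n_A*n_B/(n_A+n_B) + 1 = 2*7*7/14 + 1 = 8.0000.
        Var[R] = 2*n_A*n_B*(2*n_A*n_B - n_A - n_B) / ((n_A+n_B)^2 * (n_A+n_B-1)) = 8232/2548 = 3.2308.
        SD[R] = 1.7974.
Step 4: Continuity-corrected z = (R + 0.5 - E[R]) / SD[R] = (6 + 0.5 - 8.0000) / 1.7974 = -0.8345.
Step 5: Two-sided p-value via normal approximation = 2*(1 - Phi(|z|)) = 0.403986.
Step 6: alpha = 0.1. fail to reject H0.

R = 6, z = -0.8345, p = 0.403986, fail to reject H0.


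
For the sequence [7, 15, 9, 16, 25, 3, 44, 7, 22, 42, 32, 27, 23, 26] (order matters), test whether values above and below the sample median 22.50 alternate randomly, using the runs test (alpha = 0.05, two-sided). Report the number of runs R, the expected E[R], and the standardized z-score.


Step 1: Compute median = 22.50; label A = above, B = below.
Labels in order: BBBBABABBAAAAA  (n_A = 7, n_B = 7)
Step 2: Count runs R = 6.
Step 3: Under H0 (random ordering), E[R] = 2*n_A*n_B/(n_A+n_B) + 1 = 2*7*7/14 + 1 = 8.0000.
        Var[R] = 2*n_A*n_B*(2*n_A*n_B - n_A - n_B) / ((n_A+n_B)^2 * (n_A+n_B-1)) = 8232/2548 = 3.2308.
        SD[R] = 1.7974.
Step 4: Continuity-corrected z = (R + 0.5 - E[R]) / SD[R] = (6 + 0.5 - 8.0000) / 1.7974 = -0.8345.
Step 5: Two-sided p-value via normal approximation = 2*(1 - Phi(|z|)) = 0.403986.
Step 6: alpha = 0.05. fail to reject H0.

R = 6, z = -0.8345, p = 0.403986, fail to reject H0.


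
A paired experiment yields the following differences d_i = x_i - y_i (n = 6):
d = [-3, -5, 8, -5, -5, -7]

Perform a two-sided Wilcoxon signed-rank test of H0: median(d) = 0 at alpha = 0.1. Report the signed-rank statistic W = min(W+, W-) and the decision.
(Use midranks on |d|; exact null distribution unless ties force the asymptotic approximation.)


Step 1: Drop any zero differences (none here) and take |d_i|.
|d| = [3, 5, 8, 5, 5, 7]
Step 2: Midrank |d_i| (ties get averaged ranks).
ranks: |3|->1, |5|->3, |8|->6, |5|->3, |5|->3, |7|->5
Step 3: Attach original signs; sum ranks with positive sign and with negative sign.
W+ = 6 = 6
W- = 1 + 3 + 3 + 3 + 5 = 15
(Check: W+ + W- = 21 should equal n(n+1)/2 = 21.)
Step 4: Test statistic W = min(W+, W-) = 6.
Step 5: Ties in |d|, so use the tie-corrected normal approximation.
        E[W] = n(n+1)/4 = 6*7/4 = 10.5.
        Tie groups: |d|=5 (t=3); sum(t^3 - t) = 24.
        Var[W] = n(n+1)(2n+1)/24 - sum(t^3-t)/48 = 546/24 - 24/48 = 22.25.
        z = (W - E[W]) / sqrt(Var[W]) = (6 - 10.5) / 4.7170 = -0.9540.
        Two-sided p = 2*Phi(z) = 0.340085.
Step 6: alpha = 0.1. fail to reject H0.

W+ = 6, W- = 15, W = min = 6, p = 0.340085, fail to reject H0.


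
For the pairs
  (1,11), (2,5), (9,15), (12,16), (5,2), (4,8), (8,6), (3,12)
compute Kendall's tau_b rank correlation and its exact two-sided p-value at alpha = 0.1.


Step 1: Enumerate the 28 unordered pairs (i,j) with i<j and classify each by sign(x_j-x_i) * sign(y_j-y_i).
  (1,2):dx=+1,dy=-6->D; (1,3):dx=+8,dy=+4->C; (1,4):dx=+11,dy=+5->C; (1,5):dx=+4,dy=-9->D
  (1,6):dx=+3,dy=-3->D; (1,7):dx=+7,dy=-5->D; (1,8):dx=+2,dy=+1->C; (2,3):dx=+7,dy=+10->C
  (2,4):dx=+10,dy=+11->C; (2,5):dx=+3,dy=-3->D; (2,6):dx=+2,dy=+3->C; (2,7):dx=+6,dy=+1->C
  (2,8):dx=+1,dy=+7->C; (3,4):dx=+3,dy=+1->C; (3,5):dx=-4,dy=-13->C; (3,6):dx=-5,dy=-7->C
  (3,7):dx=-1,dy=-9->C; (3,8):dx=-6,dy=-3->C; (4,5):dx=-7,dy=-14->C; (4,6):dx=-8,dy=-8->C
  (4,7):dx=-4,dy=-10->C; (4,8):dx=-9,dy=-4->C; (5,6):dx=-1,dy=+6->D; (5,7):dx=+3,dy=+4->C
  (5,8):dx=-2,dy=+10->D; (6,7):dx=+4,dy=-2->D; (6,8):dx=-1,dy=+4->D; (7,8):dx=-5,dy=+6->D
Step 2: C = 18, D = 10, total pairs = 28.
Step 3: tau = (C - D)/(n(n-1)/2) = (18 - 10)/28 = 0.285714.
Step 4: Exact two-sided p-value (enumerate n! = 40320 permutations of y under H0): p = 0.398760.
Step 5: alpha = 0.1. fail to reject H0.

tau_b = 0.2857 (C=18, D=10), p = 0.398760, fail to reject H0.


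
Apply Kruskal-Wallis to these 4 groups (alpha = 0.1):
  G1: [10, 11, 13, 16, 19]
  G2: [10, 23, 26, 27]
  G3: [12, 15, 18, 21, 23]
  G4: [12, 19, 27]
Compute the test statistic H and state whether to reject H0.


Step 1: Combine all N = 17 observations and assign midranks.
sorted (value, group, rank): (10,G1,1.5), (10,G2,1.5), (11,G1,3), (12,G3,4.5), (12,G4,4.5), (13,G1,6), (15,G3,7), (16,G1,8), (18,G3,9), (19,G1,10.5), (19,G4,10.5), (21,G3,12), (23,G2,13.5), (23,G3,13.5), (26,G2,15), (27,G2,16.5), (27,G4,16.5)
Step 2: Sum ranks within each group.
R_1 = 29 (n_1 = 5)
R_2 = 46.5 (n_2 = 4)
R_3 = 46 (n_3 = 5)
R_4 = 31.5 (n_4 = 3)
Step 3: H = 12/(N(N+1)) * sum(R_i^2/n_i) - 3(N+1)
     = 12/(17*18) * (29^2/5 + 46.5^2/4 + 46^2/5 + 31.5^2/3) - 3*18
     = 0.039216 * 1462.71 - 54
     = 3.361275.
Step 4: Ties present; correction factor C = 1 - 30/(17^3 - 17) = 0.993873. Corrected H = 3.361275 / 0.993873 = 3.381998.
Step 5: Under H0, H ~ chi^2(3); p-value = 0.336392.
Step 6: alpha = 0.1. fail to reject H0.

H = 3.3820, df = 3, p = 0.336392, fail to reject H0.


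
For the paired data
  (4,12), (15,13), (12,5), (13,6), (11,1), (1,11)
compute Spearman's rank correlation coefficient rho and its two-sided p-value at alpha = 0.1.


Step 1: Rank x and y separately (midranks; no ties here).
rank(x): 4->2, 15->6, 12->4, 13->5, 11->3, 1->1
rank(y): 12->5, 13->6, 5->2, 6->3, 1->1, 11->4
Step 2: d_i = R_x(i) - R_y(i); compute d_i^2.
  (2-5)^2=9, (6-6)^2=0, (4-2)^2=4, (5-3)^2=4, (3-1)^2=4, (1-4)^2=9
sum(d^2) = 30.
Step 3: rho = 1 - 6*30 / (6*(6^2 - 1)) = 1 - 180/210 = 0.142857.
Step 4: Under H0, t = rho * sqrt((n-2)/(1-rho^2)) = 0.2887 ~ t(4).
Step 5: Two-sided p-value from the t-distribution with 4 df = 0.787172.
Step 6: alpha = 0.1. fail to reject H0.

rho = 0.1429, p = 0.787172, fail to reject H0 at alpha = 0.1.


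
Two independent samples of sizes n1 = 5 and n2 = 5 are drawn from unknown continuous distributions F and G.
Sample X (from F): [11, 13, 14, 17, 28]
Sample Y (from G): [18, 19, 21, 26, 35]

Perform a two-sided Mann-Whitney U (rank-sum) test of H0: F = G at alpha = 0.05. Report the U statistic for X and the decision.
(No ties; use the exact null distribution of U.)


Step 1: Combine and sort all 10 observations; assign midranks.
sorted (value, group): (11,X), (13,X), (14,X), (17,X), (18,Y), (19,Y), (21,Y), (26,Y), (28,X), (35,Y)
ranks: 11->1, 13->2, 14->3, 17->4, 18->5, 19->6, 21->7, 26->8, 28->9, 35->10
Step 2: Rank sum for X: R1 = 1 + 2 + 3 + 4 + 9 = 19.
Step 3: U_X = R1 - n1(n1+1)/2 = 19 - 5*6/2 = 19 - 15 = 4.
       U_Y = n1*n2 - U_X = 25 - 4 = 21.
Step 4: No ties, so the exact null distribution of U (based on enumerating the C(10,5) = 252 equally likely rank assignments) gives the two-sided p-value.
Step 5: p-value = 0.095238; compare to alpha = 0.05. fail to reject H0.

U_X = 4, p = 0.095238, fail to reject H0 at alpha = 0.05.


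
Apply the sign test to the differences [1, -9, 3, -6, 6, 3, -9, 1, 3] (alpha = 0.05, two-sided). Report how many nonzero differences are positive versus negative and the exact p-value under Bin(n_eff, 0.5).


Step 1: Discard zero differences. Original n = 9; n_eff = number of nonzero differences = 9.
Nonzero differences (with sign): +1, -9, +3, -6, +6, +3, -9, +1, +3
Step 2: Count signs: positive = 6, negative = 3.
Step 3: Under H0: P(positive) = 0.5, so the number of positives S ~ Bin(9, 0.5).
Step 4: Two-sided exact p-value = sum of Bin(9,0.5) probabilities at or below the observed probability = 0.507812.
Step 5: alpha = 0.05. fail to reject H0.

n_eff = 9, pos = 6, neg = 3, p = 0.507812, fail to reject H0.


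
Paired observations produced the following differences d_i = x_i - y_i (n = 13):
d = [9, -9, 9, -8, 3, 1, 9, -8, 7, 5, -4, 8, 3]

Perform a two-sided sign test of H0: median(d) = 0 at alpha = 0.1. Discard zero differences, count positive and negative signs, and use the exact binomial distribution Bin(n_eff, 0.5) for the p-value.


Step 1: Discard zero differences. Original n = 13; n_eff = number of nonzero differences = 13.
Nonzero differences (with sign): +9, -9, +9, -8, +3, +1, +9, -8, +7, +5, -4, +8, +3
Step 2: Count signs: positive = 9, negative = 4.
Step 3: Under H0: P(positive) = 0.5, so the number of positives S ~ Bin(13, 0.5).
Step 4: Two-sided exact p-value = sum of Bin(13,0.5) probabilities at or below the observed probability = 0.266846.
Step 5: alpha = 0.1. fail to reject H0.

n_eff = 13, pos = 9, neg = 4, p = 0.266846, fail to reject H0.


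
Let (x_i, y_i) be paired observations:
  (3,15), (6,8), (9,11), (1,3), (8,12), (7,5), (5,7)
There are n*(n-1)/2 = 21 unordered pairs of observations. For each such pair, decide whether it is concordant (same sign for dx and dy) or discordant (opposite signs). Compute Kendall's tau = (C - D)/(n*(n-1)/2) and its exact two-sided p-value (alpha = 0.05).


Step 1: Enumerate the 21 unordered pairs (i,j) with i<j and classify each by sign(x_j-x_i) * sign(y_j-y_i).
  (1,2):dx=+3,dy=-7->D; (1,3):dx=+6,dy=-4->D; (1,4):dx=-2,dy=-12->C; (1,5):dx=+5,dy=-3->D
  (1,6):dx=+4,dy=-10->D; (1,7):dx=+2,dy=-8->D; (2,3):dx=+3,dy=+3->C; (2,4):dx=-5,dy=-5->C
  (2,5):dx=+2,dy=+4->C; (2,6):dx=+1,dy=-3->D; (2,7):dx=-1,dy=-1->C; (3,4):dx=-8,dy=-8->C
  (3,5):dx=-1,dy=+1->D; (3,6):dx=-2,dy=-6->C; (3,7):dx=-4,dy=-4->C; (4,5):dx=+7,dy=+9->C
  (4,6):dx=+6,dy=+2->C; (4,7):dx=+4,dy=+4->C; (5,6):dx=-1,dy=-7->C; (5,7):dx=-3,dy=-5->C
  (6,7):dx=-2,dy=+2->D
Step 2: C = 13, D = 8, total pairs = 21.
Step 3: tau = (C - D)/(n(n-1)/2) = (13 - 8)/21 = 0.238095.
Step 4: Exact two-sided p-value (enumerate n! = 5040 permutations of y under H0): p = 0.561905.
Step 5: alpha = 0.05. fail to reject H0.

tau_b = 0.2381 (C=13, D=8), p = 0.561905, fail to reject H0.


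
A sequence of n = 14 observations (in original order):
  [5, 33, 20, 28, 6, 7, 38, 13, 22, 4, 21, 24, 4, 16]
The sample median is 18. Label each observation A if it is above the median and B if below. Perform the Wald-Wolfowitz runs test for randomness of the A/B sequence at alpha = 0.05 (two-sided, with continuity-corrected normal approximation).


Step 1: Compute median = 18; label A = above, B = below.
Labels in order: BAAABBABABAABB  (n_A = 7, n_B = 7)
Step 2: Count runs R = 9.
Step 3: Under H0 (random ordering), E[R] = 2*n_A*n_B/(n_A+n_B) + 1 = 2*7*7/14 + 1 = 8.0000.
        Var[R] = 2*n_A*n_B*(2*n_A*n_B - n_A - n_B) / ((n_A+n_B)^2 * (n_A+n_B-1)) = 8232/2548 = 3.2308.
        SD[R] = 1.7974.
Step 4: Continuity-corrected z = (R - 0.5 - E[R]) / SD[R] = (9 - 0.5 - 8.0000) / 1.7974 = 0.2782.
Step 5: Two-sided p-value via normal approximation = 2*(1 - Phi(|z|)) = 0.780879.
Step 6: alpha = 0.05. fail to reject H0.

R = 9, z = 0.2782, p = 0.780879, fail to reject H0.


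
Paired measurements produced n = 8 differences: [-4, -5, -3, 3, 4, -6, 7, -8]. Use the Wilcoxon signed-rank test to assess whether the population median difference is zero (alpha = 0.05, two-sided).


Step 1: Drop any zero differences (none here) and take |d_i|.
|d| = [4, 5, 3, 3, 4, 6, 7, 8]
Step 2: Midrank |d_i| (ties get averaged ranks).
ranks: |4|->3.5, |5|->5, |3|->1.5, |3|->1.5, |4|->3.5, |6|->6, |7|->7, |8|->8
Step 3: Attach original signs; sum ranks with positive sign and with negative sign.
W+ = 1.5 + 3.5 + 7 = 12
W- = 3.5 + 5 + 1.5 + 6 + 8 = 24
(Check: W+ + W- = 36 should equal n(n+1)/2 = 36.)
Step 4: Test statistic W = min(W+, W-) = 12.
Step 5: Ties in |d|, so use the tie-corrected normal approximation.
        E[W] = n(n+1)/4 = 8*9/4 = 18.
        Tie groups: |d|=3 (t=2), |d|=4 (t=2); sum(t^3 - t) = 12.
        Var[W] = n(n+1)(2n+1)/24 - sum(t^3-t)/48 = 1224/24 - 12/48 = 50.75.
        z = (W - E[W]) / sqrt(Var[W]) = (12 - 18) / 7.1239 = -0.8422.
        Two-sided p = 2*Phi(z) = 0.399656.
Step 6: alpha = 0.05. fail to reject H0.

W+ = 12, W- = 24, W = min = 12, p = 0.399656, fail to reject H0.


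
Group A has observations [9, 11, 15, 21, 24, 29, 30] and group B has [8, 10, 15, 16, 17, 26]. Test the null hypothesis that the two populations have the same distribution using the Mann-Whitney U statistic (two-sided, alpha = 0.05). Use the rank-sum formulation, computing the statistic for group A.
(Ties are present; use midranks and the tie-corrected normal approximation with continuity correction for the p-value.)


Step 1: Combine and sort all 13 observations; assign midranks.
sorted (value, group): (8,Y), (9,X), (10,Y), (11,X), (15,X), (15,Y), (16,Y), (17,Y), (21,X), (24,X), (26,Y), (29,X), (30,X)
ranks: 8->1, 9->2, 10->3, 11->4, 15->5.5, 15->5.5, 16->7, 17->8, 21->9, 24->10, 26->11, 29->12, 30->13
Step 2: Rank sum for X: R1 = 2 + 4 + 5.5 + 9 + 10 + 12 + 13 = 55.5.
Step 3: U_X = R1 - n1(n1+1)/2 = 55.5 - 7*8/2 = 55.5 - 28 = 27.5.
       U_Y = n1*n2 - U_X = 42 - 27.5 = 14.5.
Step 4: Ties are present, so use the tie-corrected normal approximation (with continuity correction) for the p-value.
Step 5: p-value = 0.390714; compare to alpha = 0.05. fail to reject H0.

U_X = 27.5, p = 0.390714, fail to reject H0 at alpha = 0.05.


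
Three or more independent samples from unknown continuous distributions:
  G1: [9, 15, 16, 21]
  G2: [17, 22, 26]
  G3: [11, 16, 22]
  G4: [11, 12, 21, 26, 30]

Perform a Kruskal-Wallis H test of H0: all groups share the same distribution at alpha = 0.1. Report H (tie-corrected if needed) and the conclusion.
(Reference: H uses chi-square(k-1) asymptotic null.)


Step 1: Combine all N = 15 observations and assign midranks.
sorted (value, group, rank): (9,G1,1), (11,G3,2.5), (11,G4,2.5), (12,G4,4), (15,G1,5), (16,G1,6.5), (16,G3,6.5), (17,G2,8), (21,G1,9.5), (21,G4,9.5), (22,G2,11.5), (22,G3,11.5), (26,G2,13.5), (26,G4,13.5), (30,G4,15)
Step 2: Sum ranks within each group.
R_1 = 22 (n_1 = 4)
R_2 = 33 (n_2 = 3)
R_3 = 20.5 (n_3 = 3)
R_4 = 44.5 (n_4 = 5)
Step 3: H = 12/(N(N+1)) * sum(R_i^2/n_i) - 3(N+1)
     = 12/(15*16) * (22^2/4 + 33^2/3 + 20.5^2/3 + 44.5^2/5) - 3*16
     = 0.050000 * 1020.13 - 48
     = 3.006667.
Step 4: Ties present; correction factor C = 1 - 30/(15^3 - 15) = 0.991071. Corrected H = 3.006667 / 0.991071 = 3.033754.
Step 5: Under H0, H ~ chi^2(3); p-value = 0.386450.
Step 6: alpha = 0.1. fail to reject H0.

H = 3.0338, df = 3, p = 0.386450, fail to reject H0.


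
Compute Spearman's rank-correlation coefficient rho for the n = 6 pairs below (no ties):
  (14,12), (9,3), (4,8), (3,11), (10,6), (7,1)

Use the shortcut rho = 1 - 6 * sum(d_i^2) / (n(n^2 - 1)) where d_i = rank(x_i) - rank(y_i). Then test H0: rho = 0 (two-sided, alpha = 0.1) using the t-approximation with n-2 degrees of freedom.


Step 1: Rank x and y separately (midranks; no ties here).
rank(x): 14->6, 9->4, 4->2, 3->1, 10->5, 7->3
rank(y): 12->6, 3->2, 8->4, 11->5, 6->3, 1->1
Step 2: d_i = R_x(i) - R_y(i); compute d_i^2.
  (6-6)^2=0, (4-2)^2=4, (2-4)^2=4, (1-5)^2=16, (5-3)^2=4, (3-1)^2=4
sum(d^2) = 32.
Step 3: rho = 1 - 6*32 / (6*(6^2 - 1)) = 1 - 192/210 = 0.085714.
Step 4: Under H0, t = rho * sqrt((n-2)/(1-rho^2)) = 0.1721 ~ t(4).
Step 5: Two-sided p-value from the t-distribution with 4 df = 0.871743.
Step 6: alpha = 0.1. fail to reject H0.

rho = 0.0857, p = 0.871743, fail to reject H0 at alpha = 0.1.


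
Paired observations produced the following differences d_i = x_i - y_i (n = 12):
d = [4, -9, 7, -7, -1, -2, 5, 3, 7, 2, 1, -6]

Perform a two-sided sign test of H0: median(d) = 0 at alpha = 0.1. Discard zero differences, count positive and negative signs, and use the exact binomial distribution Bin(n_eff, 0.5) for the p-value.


Step 1: Discard zero differences. Original n = 12; n_eff = number of nonzero differences = 12.
Nonzero differences (with sign): +4, -9, +7, -7, -1, -2, +5, +3, +7, +2, +1, -6
Step 2: Count signs: positive = 7, negative = 5.
Step 3: Under H0: P(positive) = 0.5, so the number of positives S ~ Bin(12, 0.5).
Step 4: Two-sided exact p-value = sum of Bin(12,0.5) probabilities at or below the observed probability = 0.774414.
Step 5: alpha = 0.1. fail to reject H0.

n_eff = 12, pos = 7, neg = 5, p = 0.774414, fail to reject H0.


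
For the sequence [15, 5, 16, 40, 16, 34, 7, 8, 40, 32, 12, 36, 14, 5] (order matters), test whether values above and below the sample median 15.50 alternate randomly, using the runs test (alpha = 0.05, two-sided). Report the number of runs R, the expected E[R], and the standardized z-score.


Step 1: Compute median = 15.50; label A = above, B = below.
Labels in order: BBAAAABBAABABB  (n_A = 7, n_B = 7)
Step 2: Count runs R = 7.
Step 3: Under H0 (random ordering), E[R] = 2*n_A*n_B/(n_A+n_B) + 1 = 2*7*7/14 + 1 = 8.0000.
        Var[R] = 2*n_A*n_B*(2*n_A*n_B - n_A - n_B) / ((n_A+n_B)^2 * (n_A+n_B-1)) = 8232/2548 = 3.2308.
        SD[R] = 1.7974.
Step 4: Continuity-corrected z = (R + 0.5 - E[R]) / SD[R] = (7 + 0.5 - 8.0000) / 1.7974 = -0.2782.
Step 5: Two-sided p-value via normal approximation = 2*(1 - Phi(|z|)) = 0.780879.
Step 6: alpha = 0.05. fail to reject H0.

R = 7, z = -0.2782, p = 0.780879, fail to reject H0.
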